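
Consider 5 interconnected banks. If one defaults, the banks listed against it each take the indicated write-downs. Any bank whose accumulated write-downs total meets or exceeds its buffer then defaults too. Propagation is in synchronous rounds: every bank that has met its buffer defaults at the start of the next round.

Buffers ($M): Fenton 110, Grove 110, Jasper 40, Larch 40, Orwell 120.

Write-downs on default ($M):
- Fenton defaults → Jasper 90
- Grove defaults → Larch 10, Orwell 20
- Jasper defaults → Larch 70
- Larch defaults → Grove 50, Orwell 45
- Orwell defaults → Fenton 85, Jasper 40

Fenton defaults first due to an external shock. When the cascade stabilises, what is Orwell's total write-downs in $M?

45

Round 1 — Fenton defaults (initial).
  Jasper: +90 → 90 ≥ 40
Round 2 — Jasper defaults.
  Larch: +70 → 70 ≥ 40
Round 3 — Larch defaults.
  Grove: +50 → 50 < 110
  Orwell: +45 → 45 < 120
No further defaults.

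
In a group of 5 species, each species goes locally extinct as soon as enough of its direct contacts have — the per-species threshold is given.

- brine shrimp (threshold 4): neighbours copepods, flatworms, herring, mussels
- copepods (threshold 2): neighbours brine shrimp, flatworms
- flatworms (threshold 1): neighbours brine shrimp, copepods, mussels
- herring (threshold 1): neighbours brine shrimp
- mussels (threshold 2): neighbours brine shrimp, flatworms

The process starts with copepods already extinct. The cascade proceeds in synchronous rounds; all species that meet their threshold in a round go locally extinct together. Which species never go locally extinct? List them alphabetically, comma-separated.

brine shrimp, herring, mussels

Round 1 — copepods goes locally extinct (initial).
Round 2 — checking thresholds:
  brine shrimp: 1 of 4 neighbours < 4, holds.
  flatworms: 1 of 3 neighbours ≥ 1, goes locally extinct.
Round 3 — no new extinctions; cascade stops.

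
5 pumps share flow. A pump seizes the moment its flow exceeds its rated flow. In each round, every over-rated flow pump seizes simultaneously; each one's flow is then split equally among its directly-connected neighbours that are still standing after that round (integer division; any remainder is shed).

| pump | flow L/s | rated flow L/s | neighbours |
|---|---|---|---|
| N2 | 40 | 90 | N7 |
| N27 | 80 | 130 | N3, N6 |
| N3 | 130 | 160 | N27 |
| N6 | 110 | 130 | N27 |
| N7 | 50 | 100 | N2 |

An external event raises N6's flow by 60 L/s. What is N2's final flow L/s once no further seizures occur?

40

Round 1 — N6 at 170 > 130. N6 seizes.
  N6 sheds 170 L/s to N27: 170 each.
    N27: 80+170 = 250 > 130
Round 2 — N27 seizes.
  N27 sheds 250 L/s to N3: 250 each.
    N3: 130+250 = 380 > 160
Round 3 — N3 seizes.
  N3 sheds 380 L/s: no online neighbours, lost.
No further seizures.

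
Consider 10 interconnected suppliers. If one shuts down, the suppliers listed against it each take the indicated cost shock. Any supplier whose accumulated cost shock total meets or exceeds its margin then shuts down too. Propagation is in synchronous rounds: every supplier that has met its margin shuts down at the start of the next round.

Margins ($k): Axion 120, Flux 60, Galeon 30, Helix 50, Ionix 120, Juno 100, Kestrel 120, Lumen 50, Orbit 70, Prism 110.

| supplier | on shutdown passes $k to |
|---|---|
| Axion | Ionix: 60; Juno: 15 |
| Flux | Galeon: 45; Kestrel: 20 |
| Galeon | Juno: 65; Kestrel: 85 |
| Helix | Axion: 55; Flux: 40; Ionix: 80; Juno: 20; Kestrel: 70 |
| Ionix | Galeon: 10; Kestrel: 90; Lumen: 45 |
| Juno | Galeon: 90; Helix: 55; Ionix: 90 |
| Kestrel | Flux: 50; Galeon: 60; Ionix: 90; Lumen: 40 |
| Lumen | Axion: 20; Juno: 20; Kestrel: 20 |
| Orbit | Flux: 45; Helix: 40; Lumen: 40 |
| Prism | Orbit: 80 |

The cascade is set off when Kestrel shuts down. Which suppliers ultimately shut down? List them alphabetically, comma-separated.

Galeon, Kestrel

Round 1 — Kestrel shuts down (initial).
  Flux: +50 → 50 < 60
  Galeon: +60 → 60 ≥ 30
  Ionix: +90 → 90 < 120
  Lumen: +40 → 40 < 50
Round 2 — Galeon shuts down.
  Juno: +65 → 65 < 100
No further shutdowns.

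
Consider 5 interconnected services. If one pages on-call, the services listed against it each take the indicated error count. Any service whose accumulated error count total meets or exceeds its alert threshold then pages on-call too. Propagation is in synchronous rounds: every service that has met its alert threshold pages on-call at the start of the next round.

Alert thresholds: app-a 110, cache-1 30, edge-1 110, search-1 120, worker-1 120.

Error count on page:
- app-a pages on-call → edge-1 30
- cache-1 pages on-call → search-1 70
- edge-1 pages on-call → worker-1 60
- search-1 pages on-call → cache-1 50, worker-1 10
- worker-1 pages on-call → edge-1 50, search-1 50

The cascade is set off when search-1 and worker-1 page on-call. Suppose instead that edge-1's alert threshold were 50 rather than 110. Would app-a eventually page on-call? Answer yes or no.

With edge-1's alert threshold at 50:
Round 1 — search-1, worker-1 page on-call (initial).
  cache-1: +50 → 50 ≥ 30
  edge-1: +50 → 50 ≥ 50
Round 2 — cache-1, edge-1 page on-call.
No further pages.

no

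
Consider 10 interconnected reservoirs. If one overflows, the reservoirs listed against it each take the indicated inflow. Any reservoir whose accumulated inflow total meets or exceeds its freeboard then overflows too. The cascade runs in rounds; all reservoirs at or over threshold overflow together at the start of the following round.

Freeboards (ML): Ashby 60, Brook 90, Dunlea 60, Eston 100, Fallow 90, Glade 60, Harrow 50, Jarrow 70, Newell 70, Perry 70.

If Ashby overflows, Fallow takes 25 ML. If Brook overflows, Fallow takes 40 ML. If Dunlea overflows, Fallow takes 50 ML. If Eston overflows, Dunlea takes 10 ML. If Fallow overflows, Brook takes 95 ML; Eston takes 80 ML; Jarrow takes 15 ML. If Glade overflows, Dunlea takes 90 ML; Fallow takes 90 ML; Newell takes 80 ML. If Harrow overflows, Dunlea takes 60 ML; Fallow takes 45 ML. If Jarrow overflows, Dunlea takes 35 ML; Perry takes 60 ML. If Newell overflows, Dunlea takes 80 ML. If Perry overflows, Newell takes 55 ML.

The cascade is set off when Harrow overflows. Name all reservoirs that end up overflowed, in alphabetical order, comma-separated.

Round 1 — Harrow overflows (initial).
  Dunlea: +60 → 60 ≥ 60
  Fallow: +45 → 45 < 90
Round 2 — Dunlea overflows.
  Fallow: +50 → 95 ≥ 90
Round 3 — Fallow overflows.
  Brook: +95 → 95 ≥ 90
  Eston: +80 → 80 < 100
  Jarrow: +15 → 15 < 70
Round 4 — Brook overflows.
No further overflows.

Brook, Dunlea, Fallow, Harrow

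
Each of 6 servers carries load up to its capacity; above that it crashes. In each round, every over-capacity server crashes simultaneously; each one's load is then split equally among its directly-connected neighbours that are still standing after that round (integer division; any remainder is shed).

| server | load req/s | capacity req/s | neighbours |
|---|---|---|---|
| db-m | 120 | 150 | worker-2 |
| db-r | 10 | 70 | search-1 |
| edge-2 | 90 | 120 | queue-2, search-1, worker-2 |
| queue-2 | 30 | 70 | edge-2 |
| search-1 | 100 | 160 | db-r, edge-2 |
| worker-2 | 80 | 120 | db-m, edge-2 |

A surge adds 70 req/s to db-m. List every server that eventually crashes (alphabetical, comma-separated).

Round 1 — db-m at 190 > 150. db-m crashes.
  db-m sheds 190 req/s to worker-2: 190 each.
    worker-2: 80+190 = 270 > 120
Round 2 — worker-2 crashes.
  worker-2 sheds 270 req/s to edge-2: 270 each.
    edge-2: 90+270 = 360 > 120
Round 3 — edge-2 crashes.
  edge-2 sheds 360 req/s to queue-2, search-1: 180 each.
    queue-2: 30+180 = 210 > 70
    search-1: 100+180 = 280 > 160
Round 4 — queue-2, search-1 crash.
  queue-2 sheds 210 req/s: no online neighbours, lost.
  search-1 sheds 280 req/s to db-r: 280 each.
    db-r: 10+280 = 290 > 70
Round 5 — db-r crashes.
  db-r sheds 290 req/s: no online neighbours, lost.
No further crashes.

db-m, db-r, edge-2, queue-2, search-1, worker-2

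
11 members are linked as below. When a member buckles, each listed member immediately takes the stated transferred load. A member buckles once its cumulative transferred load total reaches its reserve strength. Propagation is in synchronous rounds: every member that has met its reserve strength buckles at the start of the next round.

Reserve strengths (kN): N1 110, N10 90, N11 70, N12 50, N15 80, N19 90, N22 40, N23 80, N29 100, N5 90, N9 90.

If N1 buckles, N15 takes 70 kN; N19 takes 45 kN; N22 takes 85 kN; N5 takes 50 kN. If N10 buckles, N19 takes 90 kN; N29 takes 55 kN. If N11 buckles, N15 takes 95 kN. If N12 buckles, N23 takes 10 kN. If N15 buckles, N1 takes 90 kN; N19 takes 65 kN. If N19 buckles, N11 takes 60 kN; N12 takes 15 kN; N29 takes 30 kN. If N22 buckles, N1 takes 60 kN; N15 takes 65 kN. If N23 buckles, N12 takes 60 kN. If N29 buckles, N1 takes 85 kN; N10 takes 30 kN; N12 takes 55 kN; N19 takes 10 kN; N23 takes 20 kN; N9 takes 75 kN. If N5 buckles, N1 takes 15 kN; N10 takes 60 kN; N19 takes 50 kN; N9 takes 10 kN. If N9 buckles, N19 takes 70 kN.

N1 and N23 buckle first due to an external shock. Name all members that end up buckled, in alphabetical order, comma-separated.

Round 1 — N1, N23 buckle (initial).
  N12: +60 → 60 ≥ 50
  N15: +70 → 70 < 80
  N19: +45 → 45 < 90
  N22: +85 → 85 ≥ 40
  N5: +50 → 50 < 90
Round 2 — N12, N22 buckle.
  N15: +65 → 135 ≥ 80
Round 3 — N15 buckles.
  N19: +65 → 110 ≥ 90
Round 4 — N19 buckles.
  N11: +60 → 60 < 70
  N29: +30 → 30 < 100
No further bucklings.

N1, N12, N15, N19, N22, N23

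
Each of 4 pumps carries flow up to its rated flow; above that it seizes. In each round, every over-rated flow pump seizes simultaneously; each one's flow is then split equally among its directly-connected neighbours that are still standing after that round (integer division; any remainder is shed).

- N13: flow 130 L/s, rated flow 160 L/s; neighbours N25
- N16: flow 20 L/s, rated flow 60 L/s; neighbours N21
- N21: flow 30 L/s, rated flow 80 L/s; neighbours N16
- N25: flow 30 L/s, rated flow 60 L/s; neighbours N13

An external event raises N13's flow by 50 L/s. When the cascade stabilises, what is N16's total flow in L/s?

Round 1 — N13 at 180 > 160. N13 seizes.
  N13 sheds 180 L/s to N25: 180 each.
    N25: 30+180 = 210 > 60
Round 2 — N25 seizes.
  N25 sheds 210 L/s: no online neighbours, lost.
No further seizures.

20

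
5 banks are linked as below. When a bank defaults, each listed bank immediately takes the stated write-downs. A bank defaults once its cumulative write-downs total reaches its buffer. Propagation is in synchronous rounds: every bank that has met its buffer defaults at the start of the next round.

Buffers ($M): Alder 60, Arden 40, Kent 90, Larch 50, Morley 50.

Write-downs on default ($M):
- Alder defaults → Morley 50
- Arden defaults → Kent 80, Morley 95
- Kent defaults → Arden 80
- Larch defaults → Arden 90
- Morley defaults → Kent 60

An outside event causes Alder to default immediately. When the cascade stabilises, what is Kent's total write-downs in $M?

60

Round 1 — Alder defaults (initial).
  Morley: +50 → 50 ≥ 50
Round 2 — Morley defaults.
  Kent: +60 → 60 < 90
No further defaults.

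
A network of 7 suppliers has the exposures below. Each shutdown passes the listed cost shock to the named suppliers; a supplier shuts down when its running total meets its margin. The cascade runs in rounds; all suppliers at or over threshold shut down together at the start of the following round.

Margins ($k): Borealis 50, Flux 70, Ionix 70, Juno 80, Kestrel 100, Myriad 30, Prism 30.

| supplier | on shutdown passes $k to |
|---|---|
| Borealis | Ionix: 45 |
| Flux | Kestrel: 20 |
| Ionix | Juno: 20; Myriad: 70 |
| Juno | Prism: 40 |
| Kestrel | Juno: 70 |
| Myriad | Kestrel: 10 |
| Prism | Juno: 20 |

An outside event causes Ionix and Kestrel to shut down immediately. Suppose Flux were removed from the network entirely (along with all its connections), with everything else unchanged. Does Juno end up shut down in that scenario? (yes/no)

yes

With Flux removed:
Round 1 — Ionix, Kestrel shut down (initial).
  Juno: +20+70 → 90 ≥ 80
  Myriad: +70 → 70 ≥ 30
Round 2 — Juno, Myriad shut down.
  Prism: +40 → 40 ≥ 30
Round 3 — Prism shuts down.
No further shutdowns.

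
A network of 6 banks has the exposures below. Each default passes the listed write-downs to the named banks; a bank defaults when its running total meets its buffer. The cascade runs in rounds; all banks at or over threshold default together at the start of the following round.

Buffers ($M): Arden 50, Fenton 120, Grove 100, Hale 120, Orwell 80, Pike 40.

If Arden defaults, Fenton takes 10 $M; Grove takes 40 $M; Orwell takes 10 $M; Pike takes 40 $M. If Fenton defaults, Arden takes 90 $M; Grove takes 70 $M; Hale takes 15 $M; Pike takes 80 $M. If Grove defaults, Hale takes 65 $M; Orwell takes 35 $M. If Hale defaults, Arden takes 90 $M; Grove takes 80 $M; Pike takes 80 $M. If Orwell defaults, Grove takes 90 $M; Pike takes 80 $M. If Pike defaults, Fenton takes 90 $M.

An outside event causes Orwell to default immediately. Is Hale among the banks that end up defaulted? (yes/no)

Round 1 — Orwell defaults (initial).
  Grove: +90 → 90 < 100
  Pike: +80 → 80 ≥ 40
Round 2 — Pike defaults.
  Fenton: +90 → 90 < 120
No further defaults.

no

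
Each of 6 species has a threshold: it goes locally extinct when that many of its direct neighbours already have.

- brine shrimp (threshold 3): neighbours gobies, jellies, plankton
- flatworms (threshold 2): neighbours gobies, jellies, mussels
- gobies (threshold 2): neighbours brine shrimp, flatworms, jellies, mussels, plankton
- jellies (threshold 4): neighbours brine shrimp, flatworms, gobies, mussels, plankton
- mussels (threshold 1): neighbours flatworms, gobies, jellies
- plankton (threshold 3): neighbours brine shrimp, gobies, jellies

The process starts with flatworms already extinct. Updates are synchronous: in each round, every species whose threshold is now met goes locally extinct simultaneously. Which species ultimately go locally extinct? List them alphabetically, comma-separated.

Round 1 — flatworms goes locally extinct (initial).
Round 2 — checking thresholds:
  gobies: 1 of 5 neighbours < 2, below threshold.
  jellies: 1 of 5 neighbours < 4, below threshold.
  mussels: 1 of 3 neighbours ≥ 1, goes locally extinct.
Round 3 — checking thresholds:
  gobies: 2 of 5 neighbours ≥ 2, goes locally extinct.
  jellies: 2 of 5 neighbours < 4, below threshold.
Round 4 — no new extinctions; cascade stops.

flatworms, gobies, mussels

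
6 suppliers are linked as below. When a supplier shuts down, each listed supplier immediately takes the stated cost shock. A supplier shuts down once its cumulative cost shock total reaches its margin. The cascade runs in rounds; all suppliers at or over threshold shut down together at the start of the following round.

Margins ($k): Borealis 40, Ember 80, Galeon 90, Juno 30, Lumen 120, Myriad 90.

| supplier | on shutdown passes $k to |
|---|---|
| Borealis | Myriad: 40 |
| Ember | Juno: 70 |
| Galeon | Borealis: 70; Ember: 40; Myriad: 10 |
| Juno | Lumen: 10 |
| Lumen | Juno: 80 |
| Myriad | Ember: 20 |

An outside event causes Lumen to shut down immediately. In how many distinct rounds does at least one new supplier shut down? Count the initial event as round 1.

2

Round 1 — Lumen shuts down (initial).
  Juno: +80 → 80 ≥ 30
Round 2 — Juno shuts down.
No further shutdowns.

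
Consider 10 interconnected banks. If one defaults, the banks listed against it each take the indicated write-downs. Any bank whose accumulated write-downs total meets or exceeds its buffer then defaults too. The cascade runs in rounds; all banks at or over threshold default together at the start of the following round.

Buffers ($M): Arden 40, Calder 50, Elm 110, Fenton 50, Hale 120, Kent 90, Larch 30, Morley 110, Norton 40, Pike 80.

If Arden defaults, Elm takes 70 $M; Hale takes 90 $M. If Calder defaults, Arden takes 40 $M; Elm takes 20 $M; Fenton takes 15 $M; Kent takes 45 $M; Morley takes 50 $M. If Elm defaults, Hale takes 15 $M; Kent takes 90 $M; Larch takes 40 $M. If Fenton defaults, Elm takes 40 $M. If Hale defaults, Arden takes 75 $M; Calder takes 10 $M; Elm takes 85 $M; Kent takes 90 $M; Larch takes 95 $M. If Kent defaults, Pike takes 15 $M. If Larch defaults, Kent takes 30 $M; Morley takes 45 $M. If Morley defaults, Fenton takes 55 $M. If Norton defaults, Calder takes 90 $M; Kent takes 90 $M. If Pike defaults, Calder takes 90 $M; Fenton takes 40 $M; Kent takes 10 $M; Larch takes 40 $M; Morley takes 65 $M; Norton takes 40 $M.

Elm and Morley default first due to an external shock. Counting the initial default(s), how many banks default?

5

Round 1 — Elm, Morley default (initial).
  Fenton: +55 → 55 ≥ 50
  Hale: +15 → 15 < 120
  Kent: +90 → 90 ≥ 90
  Larch: +40 → 40 ≥ 30
Round 2 — Fenton, Kent, Larch default.
  Pike: +15 → 15 < 80
No further defaults.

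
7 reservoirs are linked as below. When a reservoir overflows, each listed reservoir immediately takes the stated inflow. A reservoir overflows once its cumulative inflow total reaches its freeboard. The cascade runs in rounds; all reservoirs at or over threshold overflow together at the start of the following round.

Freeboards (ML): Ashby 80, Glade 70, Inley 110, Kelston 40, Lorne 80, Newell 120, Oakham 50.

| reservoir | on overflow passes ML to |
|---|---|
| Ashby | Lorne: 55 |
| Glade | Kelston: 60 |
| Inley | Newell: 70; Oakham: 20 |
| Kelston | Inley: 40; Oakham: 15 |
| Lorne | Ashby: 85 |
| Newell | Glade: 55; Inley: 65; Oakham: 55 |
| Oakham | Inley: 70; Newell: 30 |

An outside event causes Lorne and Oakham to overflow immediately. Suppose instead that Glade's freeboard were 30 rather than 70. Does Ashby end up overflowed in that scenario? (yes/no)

With Glade's freeboard at 30:
Round 1 — Lorne, Oakham overflow (initial).
  Ashby: +85 → 85 ≥ 80
  Inley: +70 → 70 < 110
  Newell: +30 → 30 < 120
Round 2 — Ashby overflows.
No further overflows.

yes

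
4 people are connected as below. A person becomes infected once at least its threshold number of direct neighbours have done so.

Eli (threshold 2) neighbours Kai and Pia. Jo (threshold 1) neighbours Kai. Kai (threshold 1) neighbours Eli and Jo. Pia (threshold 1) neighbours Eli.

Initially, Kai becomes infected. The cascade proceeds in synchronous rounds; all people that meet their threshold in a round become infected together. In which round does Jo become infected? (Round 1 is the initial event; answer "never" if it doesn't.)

Round 1 — Kai becomes infected (initial).
Round 2 — checking thresholds:
  Eli: 1 of 2 neighbours < 2, not yet.
  Jo: 1 of 1 neighbours ≥ 1, becomes infected.
Round 3 — no new infections; cascade stops.

2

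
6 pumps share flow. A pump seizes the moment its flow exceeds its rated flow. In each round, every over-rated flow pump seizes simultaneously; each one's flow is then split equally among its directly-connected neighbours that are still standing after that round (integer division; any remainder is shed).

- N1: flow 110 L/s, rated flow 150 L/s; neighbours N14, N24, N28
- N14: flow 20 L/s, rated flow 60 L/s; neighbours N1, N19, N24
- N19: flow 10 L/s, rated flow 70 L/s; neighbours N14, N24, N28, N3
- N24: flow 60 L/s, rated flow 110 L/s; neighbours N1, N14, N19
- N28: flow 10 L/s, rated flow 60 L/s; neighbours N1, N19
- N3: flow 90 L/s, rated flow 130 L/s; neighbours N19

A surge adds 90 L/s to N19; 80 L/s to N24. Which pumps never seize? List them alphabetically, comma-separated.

N3

Round 1 — N19 at 100 > 70; N24 at 140 > 110. N19, N24 seize.
  N19 sheds 100 L/s to N14, N28, N3: 33 each (1 lost).
    N14: 20+33 = 53 ≤ 60
    N28: 10+33 = 43 ≤ 60
    N3: 90+33 = 123 ≤ 130
  N24 sheds 140 L/s to N1, N14: 70 each.
    N1: 110+70 = 180 > 150
    N14: 53+70 = 123 > 60
Round 2 — N1, N14 seize.
  N1 sheds 180 L/s to N28: 180 each.
    N28: 43+180 = 223 > 60
  N14 sheds 123 L/s: no online neighbours, lost.
Round 3 — N28 seizes.
  N28 sheds 223 L/s: no online neighbours, lost.
No further seizures.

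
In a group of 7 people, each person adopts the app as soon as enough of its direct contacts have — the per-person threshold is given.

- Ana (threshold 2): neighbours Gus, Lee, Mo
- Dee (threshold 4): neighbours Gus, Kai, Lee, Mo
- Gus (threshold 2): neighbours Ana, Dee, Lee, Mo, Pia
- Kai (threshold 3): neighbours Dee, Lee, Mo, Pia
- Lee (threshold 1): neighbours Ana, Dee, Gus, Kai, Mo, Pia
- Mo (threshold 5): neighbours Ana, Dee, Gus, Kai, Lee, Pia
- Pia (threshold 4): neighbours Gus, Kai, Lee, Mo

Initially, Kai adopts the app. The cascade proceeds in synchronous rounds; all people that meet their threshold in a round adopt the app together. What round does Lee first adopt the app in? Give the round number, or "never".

Round 1 — Kai adopts the app (initial).
Round 2 — checking thresholds:
  Dee: 1 of 4 neighbours < 4, below threshold.
  Lee: 1 of 6 neighbours ≥ 1, adopts the app.
  Mo: 1 of 6 neighbours < 5, below threshold.
  Pia: 1 of 4 neighbours < 4, below threshold.
Round 3 — no new adoptions; cascade stops.

2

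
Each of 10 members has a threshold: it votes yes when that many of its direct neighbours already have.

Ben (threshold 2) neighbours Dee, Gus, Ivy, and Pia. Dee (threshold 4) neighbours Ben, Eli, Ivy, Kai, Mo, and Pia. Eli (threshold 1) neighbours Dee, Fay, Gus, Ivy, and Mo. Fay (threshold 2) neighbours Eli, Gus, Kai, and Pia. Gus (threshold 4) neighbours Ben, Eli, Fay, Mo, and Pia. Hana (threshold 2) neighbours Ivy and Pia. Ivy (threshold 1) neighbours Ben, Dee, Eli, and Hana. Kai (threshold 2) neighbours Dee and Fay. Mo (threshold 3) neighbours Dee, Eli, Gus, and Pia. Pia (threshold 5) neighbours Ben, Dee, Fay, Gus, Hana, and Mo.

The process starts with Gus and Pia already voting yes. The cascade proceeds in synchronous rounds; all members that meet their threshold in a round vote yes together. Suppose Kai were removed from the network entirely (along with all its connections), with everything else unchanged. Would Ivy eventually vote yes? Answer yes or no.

With Kai removed:
Round 1 — Gus, Pia vote yes (initial).
Round 2 — checking thresholds:
  Ben: 2 of 4 neighbours ≥ 2, votes yes.
  Dee: 1 of 5 neighbours < 4, below threshold.
  Eli: 1 of 5 neighbours ≥ 1, votes yes.
  Fay: 2 of 3 neighbours ≥ 2, votes yes.
  Hana: 1 of 2 neighbours < 2, below threshold.
  Mo: 2 of 4 neighbours < 3, below threshold.
Round 3 — checking thresholds:
  Dee: 3 of 5 neighbours < 4, below threshold.
  Hana: 1 of 2 neighbours < 2, below threshold.
  Ivy: 2 of 4 neighbours ≥ 1, votes yes.
  Mo: 3 of 4 neighbours ≥ 3, votes yes.
Round 4 — checking thresholds:
  Dee: 5 of 5 neighbours ≥ 4, votes yes.
  Hana: 2 of 2 neighbours ≥ 2, votes yes.
Round 5 — no new yes votes; cascade stops.

yes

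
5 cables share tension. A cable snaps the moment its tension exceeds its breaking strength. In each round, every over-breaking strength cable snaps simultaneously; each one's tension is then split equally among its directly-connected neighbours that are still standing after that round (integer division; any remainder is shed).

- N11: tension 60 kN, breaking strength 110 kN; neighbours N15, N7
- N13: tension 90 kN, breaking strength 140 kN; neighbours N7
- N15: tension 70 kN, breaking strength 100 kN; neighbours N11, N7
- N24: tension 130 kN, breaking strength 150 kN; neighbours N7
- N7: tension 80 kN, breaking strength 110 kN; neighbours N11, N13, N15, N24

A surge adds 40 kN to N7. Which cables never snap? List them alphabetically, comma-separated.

Round 1 — N7 at 120 > 110. N7 snaps.
  N7 sheds 120 kN to N11, N13, N15, N24: 30 each.
    N11: 60+30 = 90 ≤ 110
    N13: 90+30 = 120 ≤ 140
    N15: 70+30 = 100 ≤ 100
    N24: 130+30 = 160 > 150
Round 2 — N24 snaps.
  N24 sheds 160 kN: no online neighbours, lost.
No further breaks.

N11, N13, N15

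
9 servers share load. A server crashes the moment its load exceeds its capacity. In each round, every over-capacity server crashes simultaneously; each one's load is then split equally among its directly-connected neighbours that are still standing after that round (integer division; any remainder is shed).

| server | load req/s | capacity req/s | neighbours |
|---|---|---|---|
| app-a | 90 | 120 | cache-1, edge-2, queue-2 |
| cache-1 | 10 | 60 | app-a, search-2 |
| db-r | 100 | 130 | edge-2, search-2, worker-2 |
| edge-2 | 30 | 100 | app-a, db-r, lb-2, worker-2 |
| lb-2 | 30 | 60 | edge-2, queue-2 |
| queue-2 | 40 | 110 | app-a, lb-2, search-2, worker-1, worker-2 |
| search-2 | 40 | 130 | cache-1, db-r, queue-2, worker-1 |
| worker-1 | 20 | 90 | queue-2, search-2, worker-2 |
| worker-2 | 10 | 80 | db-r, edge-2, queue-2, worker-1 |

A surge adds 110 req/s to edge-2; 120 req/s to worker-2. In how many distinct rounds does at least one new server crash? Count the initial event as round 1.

Round 1 — edge-2 at 140 > 100; worker-2 at 130 > 80. edge-2, worker-2 crash.
  edge-2 sheds 140 req/s to app-a, db-r, lb-2: 46 each (2 lost).
    app-a: 90+46 = 136 > 120
    db-r: 100+46 = 146 > 130
    lb-2: 30+46 = 76 > 60
  worker-2 sheds 130 req/s to db-r, queue-2, worker-1: 43 each (1 lost).
    db-r: 146+43 = 189 > 130
    queue-2: 40+43 = 83 ≤ 110
    worker-1: 20+43 = 63 ≤ 90
Round 2 — app-a, db-r, lb-2 crash.
  app-a sheds 136 req/s to cache-1, queue-2: 68 each.
    cache-1: 10+68 = 78 > 60
    queue-2: 83+68 = 151 > 110
  db-r sheds 189 req/s to search-2: 189 each.
    search-2: 40+189 = 229 > 130
  lb-2 sheds 76 req/s to queue-2: 76 each.
    queue-2: 151+76 = 227 > 110
Round 3 — cache-1, queue-2, search-2 crash.
  cache-1 sheds 78 req/s: no online neighbours, lost.
  queue-2 sheds 227 req/s to worker-1: 227 each.
    worker-1: 63+227 = 290 > 90
  search-2 sheds 229 req/s to worker-1: 229 each.
    worker-1: 290+229 = 519 > 90
Round 4 — worker-1 crashes.
  worker-1 sheds 519 req/s: no online neighbours, lost.
No further crashes.

4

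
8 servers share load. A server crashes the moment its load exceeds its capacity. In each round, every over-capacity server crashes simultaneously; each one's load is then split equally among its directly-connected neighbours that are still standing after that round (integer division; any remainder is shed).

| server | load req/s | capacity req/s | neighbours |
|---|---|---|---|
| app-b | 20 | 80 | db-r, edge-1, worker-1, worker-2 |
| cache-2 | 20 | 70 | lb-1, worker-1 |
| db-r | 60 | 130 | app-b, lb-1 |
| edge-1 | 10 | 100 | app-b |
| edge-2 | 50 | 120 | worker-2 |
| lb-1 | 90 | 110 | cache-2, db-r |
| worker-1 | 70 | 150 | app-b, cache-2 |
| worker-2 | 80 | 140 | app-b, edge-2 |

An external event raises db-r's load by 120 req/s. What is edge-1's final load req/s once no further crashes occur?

46

Round 1 — db-r at 180 > 130. db-r crashes.
  db-r sheds 180 req/s to app-b, lb-1: 90 each.
    app-b: 20+90 = 110 > 80
    lb-1: 90+90 = 180 > 110
Round 2 — app-b, lb-1 crash.
  app-b sheds 110 req/s to edge-1, worker-1, worker-2: 36 each (2 lost).
    edge-1: 10+36 = 46 ≤ 100
    worker-1: 70+36 = 106 ≤ 150
    worker-2: 80+36 = 116 ≤ 140
  lb-1 sheds 180 req/s to cache-2: 180 each.
    cache-2: 20+180 = 200 > 70
Round 3 — cache-2 crashes.
  cache-2 sheds 200 req/s to worker-1: 200 each.
    worker-1: 106+200 = 306 > 150
Round 4 — worker-1 crashes.
  worker-1 sheds 306 req/s: no online neighbours, lost.
No further crashes.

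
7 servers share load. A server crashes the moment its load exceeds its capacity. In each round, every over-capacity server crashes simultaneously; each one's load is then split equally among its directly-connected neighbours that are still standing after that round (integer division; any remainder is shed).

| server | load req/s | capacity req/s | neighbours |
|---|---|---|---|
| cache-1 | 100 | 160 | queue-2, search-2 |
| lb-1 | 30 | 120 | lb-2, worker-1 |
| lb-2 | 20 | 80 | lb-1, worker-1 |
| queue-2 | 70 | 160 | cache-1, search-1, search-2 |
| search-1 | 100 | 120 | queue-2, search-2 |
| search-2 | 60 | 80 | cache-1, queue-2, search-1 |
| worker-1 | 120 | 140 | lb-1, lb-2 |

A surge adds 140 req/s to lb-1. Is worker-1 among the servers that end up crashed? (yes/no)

yes

Round 1 — lb-1 at 170 > 120. lb-1 crashes.
  lb-1 sheds 170 req/s to lb-2, worker-1: 85 each.
    lb-2: 20+85 = 105 > 80
    worker-1: 120+85 = 205 > 140
Round 2 — lb-2, worker-1 crash.
  lb-2 sheds 105 req/s: no online neighbours, lost.
  worker-1 sheds 205 req/s: no online neighbours, lost.
No further crashes.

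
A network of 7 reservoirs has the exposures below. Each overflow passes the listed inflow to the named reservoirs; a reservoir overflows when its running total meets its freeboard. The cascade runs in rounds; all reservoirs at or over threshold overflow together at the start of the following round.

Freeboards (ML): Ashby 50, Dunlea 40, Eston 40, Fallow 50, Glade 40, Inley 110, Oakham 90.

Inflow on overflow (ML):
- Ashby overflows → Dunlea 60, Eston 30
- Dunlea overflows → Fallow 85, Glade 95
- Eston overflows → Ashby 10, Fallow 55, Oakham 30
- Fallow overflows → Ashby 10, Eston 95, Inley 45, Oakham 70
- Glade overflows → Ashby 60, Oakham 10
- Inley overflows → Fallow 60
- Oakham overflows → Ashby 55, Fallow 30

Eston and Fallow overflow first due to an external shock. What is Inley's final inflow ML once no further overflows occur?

45

Round 1 — Eston, Fallow overflow (initial).
  Ashby: +10+10 → 20 < 50
  Inley: +45 → 45 < 110
  Oakham: +30+70 → 100 ≥ 90
Round 2 — Oakham overflows.
  Ashby: +55 → 75 ≥ 50
Round 3 — Ashby overflows.
  Dunlea: +60 → 60 ≥ 40
Round 4 — Dunlea overflows.
  Glade: +95 → 95 ≥ 40
Round 5 — Glade overflows.
No further overflows.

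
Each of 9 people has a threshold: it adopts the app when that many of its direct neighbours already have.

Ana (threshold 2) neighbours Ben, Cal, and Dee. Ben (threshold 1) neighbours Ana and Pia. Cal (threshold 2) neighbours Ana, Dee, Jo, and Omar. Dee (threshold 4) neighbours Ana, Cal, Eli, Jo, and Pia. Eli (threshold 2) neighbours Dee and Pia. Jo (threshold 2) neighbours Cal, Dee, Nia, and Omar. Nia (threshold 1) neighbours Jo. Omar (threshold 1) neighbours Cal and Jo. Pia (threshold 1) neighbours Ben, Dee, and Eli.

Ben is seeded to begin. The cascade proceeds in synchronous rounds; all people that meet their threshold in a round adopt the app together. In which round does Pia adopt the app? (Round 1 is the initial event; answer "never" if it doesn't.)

Round 1 — Ben adopts the app (initial).
Round 2 — checking thresholds:
  Ana: 1 of 3 neighbours < 2, below threshold.
  Pia: 1 of 3 neighbours ≥ 1, adopts the app.
Round 3 — no new adoptions; cascade stops.

2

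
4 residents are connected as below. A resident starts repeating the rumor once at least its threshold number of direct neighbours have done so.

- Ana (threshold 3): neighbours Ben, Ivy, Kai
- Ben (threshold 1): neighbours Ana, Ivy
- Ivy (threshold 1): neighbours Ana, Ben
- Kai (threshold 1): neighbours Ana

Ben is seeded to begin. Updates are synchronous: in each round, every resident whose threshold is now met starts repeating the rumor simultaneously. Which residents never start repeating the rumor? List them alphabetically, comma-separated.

Round 1 — Ben starts repeating the rumor (initial).
Round 2 — checking thresholds:
  Ana: 1 of 3 neighbours < 3, below threshold.
  Ivy: 1 of 2 neighbours ≥ 1, starts repeating the rumor.
Round 3 — no new spreads; cascade stops.

Ana, Kai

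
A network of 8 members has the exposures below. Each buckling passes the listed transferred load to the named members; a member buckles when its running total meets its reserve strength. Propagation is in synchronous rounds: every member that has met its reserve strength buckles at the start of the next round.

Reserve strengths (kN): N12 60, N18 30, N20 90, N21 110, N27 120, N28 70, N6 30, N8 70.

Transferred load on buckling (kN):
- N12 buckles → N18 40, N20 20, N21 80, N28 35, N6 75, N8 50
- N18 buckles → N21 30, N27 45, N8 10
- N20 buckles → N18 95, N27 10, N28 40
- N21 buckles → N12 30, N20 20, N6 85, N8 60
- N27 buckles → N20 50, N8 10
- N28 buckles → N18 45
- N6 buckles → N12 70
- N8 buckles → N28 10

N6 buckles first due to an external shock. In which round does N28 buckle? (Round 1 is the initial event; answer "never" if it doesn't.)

never

Round 1 — N6 buckles (initial).
  N12: +70 → 70 ≥ 60
Round 2 — N12 buckles.
  N18: +40 → 40 ≥ 30
  N20: +20 → 20 < 90
  N21: +80 → 80 < 110
  N28: +35 → 35 < 70
  N8: +50 → 50 < 70
Round 3 — N18 buckles.
  N21: +30 → 110 ≥ 110
  N27: +45 → 45 < 120
  N8: +10 → 60 < 70
Round 4 — N21 buckles.
  N20: +20 → 40 < 90
  N8: +60 → 120 ≥ 70
Round 5 — N8 buckles.
  N28: +10 → 45 < 70
No further bucklings.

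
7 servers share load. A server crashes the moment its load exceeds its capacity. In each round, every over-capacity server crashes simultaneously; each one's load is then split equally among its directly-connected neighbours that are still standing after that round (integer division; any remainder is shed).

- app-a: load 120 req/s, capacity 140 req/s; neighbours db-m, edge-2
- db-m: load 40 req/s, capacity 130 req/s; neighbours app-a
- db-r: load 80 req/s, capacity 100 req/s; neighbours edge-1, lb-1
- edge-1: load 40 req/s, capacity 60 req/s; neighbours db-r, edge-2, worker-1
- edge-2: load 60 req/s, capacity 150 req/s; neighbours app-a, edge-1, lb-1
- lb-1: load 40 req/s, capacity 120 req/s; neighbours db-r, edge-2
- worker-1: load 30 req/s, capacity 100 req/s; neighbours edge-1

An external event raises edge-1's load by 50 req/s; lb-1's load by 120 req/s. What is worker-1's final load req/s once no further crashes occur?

Round 1 — edge-1 at 90 > 60; lb-1 at 160 > 120. edge-1, lb-1 crash.
  edge-1 sheds 90 req/s to db-r, edge-2, worker-1: 30 each.
    db-r: 80+30 = 110 > 100
    edge-2: 60+30 = 90 ≤ 150
    worker-1: 30+30 = 60 ≤ 100
  lb-1 sheds 160 req/s to db-r, edge-2: 80 each.
    db-r: 110+80 = 190 > 100
    edge-2: 90+80 = 170 > 150
Round 2 — db-r, edge-2 crash.
  db-r sheds 190 req/s: no online neighbours, lost.
  edge-2 sheds 170 req/s to app-a: 170 each.
    app-a: 120+170 = 290 > 140
Round 3 — app-a crashes.
  app-a sheds 290 req/s to db-m: 290 each.
    db-m: 40+290 = 330 > 130
Round 4 — db-m crashes.
  db-m sheds 330 req/s: no online neighbours, lost.
No further crashes.

60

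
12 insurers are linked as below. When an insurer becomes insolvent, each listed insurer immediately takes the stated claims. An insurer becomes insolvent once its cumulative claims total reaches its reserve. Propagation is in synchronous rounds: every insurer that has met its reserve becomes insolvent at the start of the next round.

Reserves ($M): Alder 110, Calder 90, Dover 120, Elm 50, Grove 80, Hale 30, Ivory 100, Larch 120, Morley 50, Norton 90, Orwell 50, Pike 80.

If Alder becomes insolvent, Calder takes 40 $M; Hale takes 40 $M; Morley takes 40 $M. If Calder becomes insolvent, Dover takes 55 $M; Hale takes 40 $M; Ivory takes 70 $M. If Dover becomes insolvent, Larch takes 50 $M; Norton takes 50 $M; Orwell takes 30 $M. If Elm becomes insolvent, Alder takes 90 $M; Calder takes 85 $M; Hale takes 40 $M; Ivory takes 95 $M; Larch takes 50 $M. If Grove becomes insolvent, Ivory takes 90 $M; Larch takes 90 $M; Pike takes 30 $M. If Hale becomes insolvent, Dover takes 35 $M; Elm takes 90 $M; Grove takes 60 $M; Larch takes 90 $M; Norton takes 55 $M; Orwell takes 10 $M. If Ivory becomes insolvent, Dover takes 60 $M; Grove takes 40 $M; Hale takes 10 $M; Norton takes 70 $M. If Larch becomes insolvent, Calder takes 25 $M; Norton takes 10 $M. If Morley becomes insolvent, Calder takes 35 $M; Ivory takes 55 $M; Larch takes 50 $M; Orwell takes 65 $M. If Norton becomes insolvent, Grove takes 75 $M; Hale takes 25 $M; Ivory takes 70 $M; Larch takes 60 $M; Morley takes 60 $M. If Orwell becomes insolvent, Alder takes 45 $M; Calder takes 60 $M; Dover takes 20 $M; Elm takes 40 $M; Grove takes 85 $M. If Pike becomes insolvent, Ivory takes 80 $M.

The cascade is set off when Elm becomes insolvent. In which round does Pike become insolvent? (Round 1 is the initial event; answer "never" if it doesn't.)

Round 1 — Elm becomes insolvent (initial).
  Alder: +90 → 90 < 110
  Calder: +85 → 85 < 90
  Hale: +40 → 40 ≥ 30
  Ivory: +95 → 95 < 100
  Larch: +50 → 50 < 120
Round 2 — Hale becomes insolvent.
  Dover: +35 → 35 < 120
  Grove: +60 → 60 < 80
  Larch: +90 → 140 ≥ 120
  Norton: +55 → 55 < 90
  Orwell: +10 → 10 < 50
Round 3 — Larch becomes insolvent.
  Calder: +25 → 110 ≥ 90
  Norton: +10 → 65 < 90
Round 4 — Calder becomes insolvent.
  Dover: +55 → 90 < 120
  Ivory: +70 → 165 ≥ 100
Round 5 — Ivory becomes insolvent.
  Dover: +60 → 150 ≥ 120
  Grove: +40 → 100 ≥ 80
  Norton: +70 → 135 ≥ 90
Round 6 — Dover, Grove, Norton become insolvent.
  Morley: +60 → 60 ≥ 50
  Orwell: +30 → 40 < 50
  Pike: +30 → 30 < 80
Round 7 — Morley becomes insolvent.
  Orwell: +65 → 105 ≥ 50
Round 8 — Orwell becomes insolvent.
  Alder: +45 → 135 ≥ 110
Round 9 — Alder becomes insolvent.
No further insolvencies.

never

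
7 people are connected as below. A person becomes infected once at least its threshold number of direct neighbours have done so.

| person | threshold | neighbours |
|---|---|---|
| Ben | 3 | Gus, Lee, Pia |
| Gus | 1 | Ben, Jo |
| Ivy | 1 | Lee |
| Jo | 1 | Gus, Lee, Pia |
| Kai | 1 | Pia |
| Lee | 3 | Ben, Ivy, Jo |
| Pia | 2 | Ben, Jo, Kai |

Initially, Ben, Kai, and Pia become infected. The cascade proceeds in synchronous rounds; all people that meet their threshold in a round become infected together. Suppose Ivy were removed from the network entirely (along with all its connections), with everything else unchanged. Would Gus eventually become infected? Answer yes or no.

With Ivy removed:
Round 1 — Ben, Kai, Pia become infected (initial).
Round 2 — checking thresholds:
  Gus: 1 of 2 neighbours ≥ 1, becomes infected.
  Jo: 1 of 3 neighbours ≥ 1, becomes infected.
  Lee: 1 of 2 neighbours < 3, not yet.
Round 3 — no new infections; cascade stops.

yes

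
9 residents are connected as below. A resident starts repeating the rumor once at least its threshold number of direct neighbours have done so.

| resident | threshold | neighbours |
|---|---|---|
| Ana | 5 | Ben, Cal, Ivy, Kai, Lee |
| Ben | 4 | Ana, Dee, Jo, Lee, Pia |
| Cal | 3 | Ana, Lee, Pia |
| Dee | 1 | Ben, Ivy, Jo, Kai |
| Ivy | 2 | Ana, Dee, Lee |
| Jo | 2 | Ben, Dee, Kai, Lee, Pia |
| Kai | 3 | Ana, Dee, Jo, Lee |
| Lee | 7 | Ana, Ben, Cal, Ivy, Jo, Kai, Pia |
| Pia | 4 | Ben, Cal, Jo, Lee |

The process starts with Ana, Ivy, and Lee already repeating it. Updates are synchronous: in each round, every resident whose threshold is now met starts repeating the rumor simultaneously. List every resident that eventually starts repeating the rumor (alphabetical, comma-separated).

Round 1 — Ana, Ivy, Lee start repeating the rumor (initial).
Round 2 — checking thresholds:
  Ben: 2 of 5 neighbours < 4, holds.
  Cal: 2 of 3 neighbours < 3, holds.
  Dee: 1 of 4 neighbours ≥ 1, starts repeating the rumor.
  Jo: 1 of 5 neighbours < 2, holds.
  Kai: 2 of 4 neighbours < 3, holds.
  Pia: 1 of 4 neighbours < 4, holds.
Round 3 — checking thresholds:
  Ben: 3 of 5 neighbours < 4, holds.
  Cal: 2 of 3 neighbours < 3, holds.
  Jo: 2 of 5 neighbours ≥ 2, starts repeating the rumor.
  Kai: 3 of 4 neighbours ≥ 3, starts repeating the rumor.
  Pia: 1 of 4 neighbours < 4, holds.
Round 4 — checking thresholds:
  Ben: 4 of 5 neighbours ≥ 4, starts repeating the rumor.
  Cal: 2 of 3 neighbours < 3, holds.
  Pia: 2 of 4 neighbours < 4, holds.
Round 5 — no new spreads; cascade stops.

Ana, Ben, Dee, Ivy, Jo, Kai, Lee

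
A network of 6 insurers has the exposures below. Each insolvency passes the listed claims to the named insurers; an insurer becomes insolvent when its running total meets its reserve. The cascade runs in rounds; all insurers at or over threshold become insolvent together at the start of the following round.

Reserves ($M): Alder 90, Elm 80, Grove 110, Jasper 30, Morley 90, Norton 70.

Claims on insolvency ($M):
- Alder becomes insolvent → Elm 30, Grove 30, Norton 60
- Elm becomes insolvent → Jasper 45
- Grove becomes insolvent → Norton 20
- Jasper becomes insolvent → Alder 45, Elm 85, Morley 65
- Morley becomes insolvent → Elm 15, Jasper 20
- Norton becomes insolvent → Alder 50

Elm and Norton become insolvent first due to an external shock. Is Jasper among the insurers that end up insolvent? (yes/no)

yes

Round 1 — Elm, Norton become insolvent (initial).
  Alder: +50 → 50 < 90
  Jasper: +45 → 45 ≥ 30
Round 2 — Jasper becomes insolvent.
  Alder: +45 → 95 ≥ 90
  Morley: +65 → 65 < 90
Round 3 — Alder becomes insolvent.
  Grove: +30 → 30 < 110
No further insolvencies.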